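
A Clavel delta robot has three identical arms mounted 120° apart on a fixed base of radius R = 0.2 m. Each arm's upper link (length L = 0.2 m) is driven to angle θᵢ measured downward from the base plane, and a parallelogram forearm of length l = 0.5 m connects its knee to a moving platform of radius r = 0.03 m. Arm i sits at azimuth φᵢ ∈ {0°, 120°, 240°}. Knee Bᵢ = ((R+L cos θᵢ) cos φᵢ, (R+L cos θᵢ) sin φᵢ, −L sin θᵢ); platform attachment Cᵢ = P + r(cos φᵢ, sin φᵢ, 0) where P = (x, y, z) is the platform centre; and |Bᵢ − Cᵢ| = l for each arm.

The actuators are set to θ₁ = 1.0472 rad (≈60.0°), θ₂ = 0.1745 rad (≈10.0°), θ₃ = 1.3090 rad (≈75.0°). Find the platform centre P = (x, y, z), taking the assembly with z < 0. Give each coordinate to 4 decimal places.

(-0.0515, 0.1970, -0.5016)

arm 1 at φ=0.0°: ρ1 = 0.2700;  O1 = (0.2700, 0.0000, -0.1732)
arm 2 at φ=120.0°: ρ2 = 0.3670;  O2 = (-0.1835, 0.3178, -0.0347)
φ3=240.0°: virtual centre (-0.1109, -0.1921, -0.1932), radius l
subtract pairs → two planes through P
plane₁₂: -0.9070x+0.6356y+0.2770z = 0.0330
det = 0.8325;  x = -0.0027+0.0973z,  y = 0.0480+-0.2969z
into |P−O₁|² = l²: 1.0976z² + 0.2648z + -0.1433 = 0;  Δ = 0.6995;  z = -0.5016 or 0.2603 → z<0 root = -0.5016
x = -0.0515, y = 0.1970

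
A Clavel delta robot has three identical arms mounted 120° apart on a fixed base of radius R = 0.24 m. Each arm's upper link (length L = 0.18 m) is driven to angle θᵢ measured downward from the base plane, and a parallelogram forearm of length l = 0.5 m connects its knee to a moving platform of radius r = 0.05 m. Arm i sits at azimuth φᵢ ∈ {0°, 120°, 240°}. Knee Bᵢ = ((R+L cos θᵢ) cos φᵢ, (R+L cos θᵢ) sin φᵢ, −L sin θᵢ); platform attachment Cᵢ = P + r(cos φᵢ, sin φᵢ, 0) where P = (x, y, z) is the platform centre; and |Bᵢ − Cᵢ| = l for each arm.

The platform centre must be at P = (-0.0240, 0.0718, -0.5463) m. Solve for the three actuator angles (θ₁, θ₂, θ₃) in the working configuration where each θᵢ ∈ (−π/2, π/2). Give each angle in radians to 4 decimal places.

θ₁ = 1.0472, θ₂ = 0.6982, θ₃ = 1.1347

rotate P by −φ1: (-0.0240, 0.0718, -0.5463)
  A cos θ + B sin θ = C:  0.2140·cos θ + -0.5463·sin θ = -0.3661
  √(A²+B²)=0.5867;  θ1 = -1.1974+2.2446 ≈ 1.0472
arm 2 (φ=120.0°): x'=0.0742, y'=-0.0151
  A=0.1158, B=-0.5463, C=(l²−L²−A²−y'²−z²)/(2L)=-0.2625
  √(A²+B²)=0.5584;  θ2 = -1.3619+2.0601 ≈ 0.6982
arm 3 (φ=240.0°): x'=-0.0502, y'=-0.0567
  A=0.2402, B=-0.5463, C=(l²−L²−A²−y'²−z²)/(2L)=-0.3937
  θ3 = atan2(B,A) + arccos(C/0.5968) = 1.1347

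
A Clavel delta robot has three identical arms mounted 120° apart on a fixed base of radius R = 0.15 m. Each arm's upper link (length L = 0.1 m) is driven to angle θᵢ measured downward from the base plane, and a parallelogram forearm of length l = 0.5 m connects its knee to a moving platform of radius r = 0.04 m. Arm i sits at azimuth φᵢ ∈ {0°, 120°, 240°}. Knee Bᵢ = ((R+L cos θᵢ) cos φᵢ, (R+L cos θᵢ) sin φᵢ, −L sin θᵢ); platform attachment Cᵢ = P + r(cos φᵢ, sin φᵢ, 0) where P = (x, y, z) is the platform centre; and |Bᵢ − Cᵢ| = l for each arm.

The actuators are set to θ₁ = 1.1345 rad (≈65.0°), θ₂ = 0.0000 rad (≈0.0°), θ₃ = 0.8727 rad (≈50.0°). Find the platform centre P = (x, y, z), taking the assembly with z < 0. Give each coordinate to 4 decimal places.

arm 1 at φ=0.0°: e+L cos θ1 = 0.1523;  S1 = (0.1523, 0.0000, -0.0906)
arm 2 at φ=120.0°: e+L cos θ2 = 0.2100;  S2 = (-0.1050, 0.1819, 0.0000)
arm 3 at φ=240.0°: e+L cos θ3 = 0.1743;  S3 = (-0.0871, -0.1509, -0.0766)
|S₂|²−|S₁|² = 0.0127;  |S₃|²−|S₁|² = 0.0048
linear system: -0.5145x+0.3637y = 0.0127−0.1813z; -0.4788x+-0.3019y = 0.0048−0.0281z
Cramer: x(z) = -0.0170+0.1970z;  y(z) = 0.0109-0.2196z
sphere 1 gives Az²+Bz+C=0 with A=1.0871, B=0.1098, C=-0.2130;  B²−4AC=0.9383;  roots -0.4960, 0.3951;  negative root z = -0.4960
x = -0.1147, y = 0.1198

(-0.1147, 0.1198, -0.4960)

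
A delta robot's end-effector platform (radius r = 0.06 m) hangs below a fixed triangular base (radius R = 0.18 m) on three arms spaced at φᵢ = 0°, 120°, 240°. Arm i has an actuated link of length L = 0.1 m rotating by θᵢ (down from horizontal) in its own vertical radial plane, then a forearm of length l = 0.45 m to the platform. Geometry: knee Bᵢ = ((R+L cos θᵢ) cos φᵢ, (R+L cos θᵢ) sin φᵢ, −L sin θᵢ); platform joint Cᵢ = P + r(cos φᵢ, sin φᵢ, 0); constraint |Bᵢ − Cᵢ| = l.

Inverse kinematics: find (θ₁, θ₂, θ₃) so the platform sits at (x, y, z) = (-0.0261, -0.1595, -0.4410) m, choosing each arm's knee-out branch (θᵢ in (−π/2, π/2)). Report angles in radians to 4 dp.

θ₁ = 0.8725, θ₂ = 1.3092, θ₃ = -0.0002

φ1=0.0° → target in arm frame (-0.0261, -0.1595)
  A cos θ + B sin θ = C:  0.1461·cos θ + -0.4410·sin θ = -0.2438
  γ=atan2(-0.4410,0.1461)=-1.2509;  ψ=arccos(-0.5249)=2.1233;  θ1=γ+ψ≈0.8725
arm 2 (φ=120.0°): x'=-0.1251, y'=0.1024
  A cos θ + B sin θ = C:  0.2451·cos θ + -0.4410·sin θ = -0.3626
  γ=atan2(-0.4410,0.2451)=-1.0636;  ψ=arccos(-0.7187)=2.3727;  θ2=γ+ψ≈1.3092
φ3=240.0° → target in arm frame (0.1512, 0.0571)
  A cos θ + B sin θ = C:  -0.0312·cos θ + -0.4410·sin θ = -0.0311
  √(A²+B²)=0.4421;  θ3 = -1.6414+1.6412 ≈ -0.0002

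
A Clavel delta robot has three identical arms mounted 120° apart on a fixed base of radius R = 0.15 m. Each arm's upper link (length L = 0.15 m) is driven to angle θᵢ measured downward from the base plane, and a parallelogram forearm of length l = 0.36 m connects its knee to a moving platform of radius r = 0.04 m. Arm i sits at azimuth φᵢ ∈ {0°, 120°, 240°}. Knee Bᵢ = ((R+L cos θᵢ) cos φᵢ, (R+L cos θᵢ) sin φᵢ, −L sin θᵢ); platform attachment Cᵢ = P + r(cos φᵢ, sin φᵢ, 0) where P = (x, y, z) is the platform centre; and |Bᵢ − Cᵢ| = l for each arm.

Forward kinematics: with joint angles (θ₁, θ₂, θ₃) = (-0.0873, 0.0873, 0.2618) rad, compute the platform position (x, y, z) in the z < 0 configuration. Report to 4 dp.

(0.0270, 0.0164, -0.2614)

S1 = (0.2594·cos0.0°, 0.2594·sin0.0°, 0.0131) = (0.2594, 0.0000, 0.0131)
φ2=120.0°: virtual centre (-0.1297, 0.2247, -0.0131), radius l
φ3=240.0°: virtual centre (-0.1274, -0.2207, -0.0388), radius l
|S₂|²−|S₁|² = 0.0000;  |S₃|²−|S₁|² = -0.0010
linear system: -0.7783x+0.4493y = 0.0000−-0.0523z; -0.7737x+-0.4415y = -0.0010−-0.1038z
Cramer: x(z) = 0.0006-0.1009z;  y(z) = 0.0011-0.0583z
sphere 1 gives Az²+Bz+C=0 with A=1.0136, B=0.0259, C=-0.0625;  B²−4AC=0.2539;  roots -0.2614, 0.2358;  negative root z = -0.2614
x = 0.0270, y = 0.0164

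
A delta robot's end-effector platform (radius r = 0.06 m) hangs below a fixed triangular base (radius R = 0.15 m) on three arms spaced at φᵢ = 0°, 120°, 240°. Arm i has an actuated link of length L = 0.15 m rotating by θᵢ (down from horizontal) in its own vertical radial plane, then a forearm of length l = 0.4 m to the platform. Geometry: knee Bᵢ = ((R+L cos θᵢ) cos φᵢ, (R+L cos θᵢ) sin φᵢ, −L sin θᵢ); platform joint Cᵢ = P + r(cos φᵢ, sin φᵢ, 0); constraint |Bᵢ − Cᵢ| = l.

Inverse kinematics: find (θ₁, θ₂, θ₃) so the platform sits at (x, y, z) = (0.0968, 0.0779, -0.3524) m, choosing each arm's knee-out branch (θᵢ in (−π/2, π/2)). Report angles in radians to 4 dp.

θ₁ = -0.0874, θ₂ = 0.2617, θ₃ = 0.7854

φ1=0.0° → target in arm frame (0.0968, 0.0779)
  e−x'=-0.0068;  (l²−L²−(e−x')²−y'²−z²)/2L = 0.0240
  √(A²+B²)=0.3525;  θ1 = -1.5901+1.5027 ≈ -0.0874
rotate P by −φ2: (0.0191, -0.1228, -0.3524)
  A cos θ + B sin θ = C:  0.0709·cos θ + -0.3524·sin θ = -0.0226
  γ=atan2(-0.3524,0.0709)=-1.3722;  ψ=arccos(-0.0630)=1.6338;  θ2=γ+ψ≈0.2617
φ3=240.0° → target in arm frame (-0.1159, 0.0449)
  e−x'=0.2059;  (l²−L²−(e−x')²−y'²−z²)/2L = -0.1036
  θ3 = atan2(B,A) + arccos(C/0.4081) = 0.7854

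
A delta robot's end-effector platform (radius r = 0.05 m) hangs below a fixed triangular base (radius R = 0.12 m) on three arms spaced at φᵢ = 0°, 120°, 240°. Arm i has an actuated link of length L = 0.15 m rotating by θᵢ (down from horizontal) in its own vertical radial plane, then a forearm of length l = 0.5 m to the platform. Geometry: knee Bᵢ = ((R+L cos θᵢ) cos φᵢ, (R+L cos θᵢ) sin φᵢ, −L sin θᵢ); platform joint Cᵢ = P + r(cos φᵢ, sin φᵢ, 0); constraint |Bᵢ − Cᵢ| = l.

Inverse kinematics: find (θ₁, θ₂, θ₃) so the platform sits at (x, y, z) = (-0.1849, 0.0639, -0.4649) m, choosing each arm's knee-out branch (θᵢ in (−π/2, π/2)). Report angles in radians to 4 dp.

θ₁ = 0.8727, θ₂ = -0.0871, θ₃ = 0.2621

arm 1 (φ=0.0°): x'=-0.1849, y'=0.0639
  A cos θ + B sin θ = C:  0.2549·cos θ + -0.4649·sin θ = -0.1923
  θ1 = atan2(B,A) + arccos(C/0.5302) = 0.8727
φ2=120.0° → target in arm frame (0.1478, 0.1282)
  A cos θ + B sin θ = C:  -0.0778·cos θ + -0.4649·sin θ = -0.0370
  θ2 = atan2(B,A) + arccos(C/0.4714) = -0.0871
arm 3 (φ=240.0°): x'=0.0371, y'=-0.1921
  A cos θ + B sin θ = C:  0.0329·cos θ + -0.4649·sin θ = -0.0887
  θ3 = atan2(B,A) + arccos(C/0.4661) = 0.2621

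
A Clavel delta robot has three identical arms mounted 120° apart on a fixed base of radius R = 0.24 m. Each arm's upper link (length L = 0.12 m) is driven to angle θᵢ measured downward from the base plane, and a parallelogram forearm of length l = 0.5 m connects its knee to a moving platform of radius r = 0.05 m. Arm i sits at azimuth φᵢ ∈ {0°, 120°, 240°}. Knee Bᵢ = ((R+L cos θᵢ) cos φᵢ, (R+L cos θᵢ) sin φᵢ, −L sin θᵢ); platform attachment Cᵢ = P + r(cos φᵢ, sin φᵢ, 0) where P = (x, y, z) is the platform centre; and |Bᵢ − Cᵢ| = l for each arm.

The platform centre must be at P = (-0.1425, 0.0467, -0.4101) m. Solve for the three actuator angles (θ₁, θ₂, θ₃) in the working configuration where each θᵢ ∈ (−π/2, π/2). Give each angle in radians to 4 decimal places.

arm 1 (φ=0.0°): x'=-0.1425, y'=0.0467
  A=0.3325, B=-0.4101, C=(l²−L²−A²−y'²−z²)/(2L)=-0.1888
  γ=atan2(-0.4101,0.3325)=-0.8895;  ψ=arccos(-0.3577)=1.9366;  θ1=γ+ψ≈1.0470
φ2=120.0° → target in arm frame (0.1117, 0.1001)
  A cos θ + B sin θ = C:  0.0783·cos θ + -0.4101·sin θ = 0.2136
  θ2 = atan2(B,A) + arccos(C/0.4175) = -0.3485
rotate P by −φ3: (0.0308, -0.1468, -0.4101)
  A=0.1592, B=-0.4101, C=(l²−L²−A²−y'²−z²)/(2L)=0.0856
  √(A²+B²)=0.4399;  θ3 = -1.2005+1.3750 ≈ 0.1745

θ₁ = 1.0470, θ₂ = -0.3485, θ₃ = 0.1745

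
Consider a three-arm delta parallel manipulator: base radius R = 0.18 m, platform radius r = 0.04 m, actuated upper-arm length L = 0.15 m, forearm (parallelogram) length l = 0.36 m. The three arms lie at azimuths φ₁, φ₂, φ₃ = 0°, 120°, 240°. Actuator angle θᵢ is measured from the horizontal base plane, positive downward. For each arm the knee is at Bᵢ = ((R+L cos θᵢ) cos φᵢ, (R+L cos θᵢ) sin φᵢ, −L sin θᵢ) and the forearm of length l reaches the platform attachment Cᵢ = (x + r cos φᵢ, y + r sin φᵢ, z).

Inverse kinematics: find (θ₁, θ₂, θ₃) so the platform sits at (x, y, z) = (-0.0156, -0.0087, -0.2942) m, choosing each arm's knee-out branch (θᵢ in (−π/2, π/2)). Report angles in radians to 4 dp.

θ₁ = 0.5240, θ₂ = 0.4362, θ₃ = 0.3494

arm 1 (φ=0.0°): x'=-0.0156, y'=-0.0087
  e−x'=0.1556;  (l²−L²−(e−x')²−y'²−z²)/2L = -0.0125
  θ1 = atan2(B,A) + arccos(C/0.3328) = 0.5240
rotate P by −φ2: (0.0003, 0.0179, -0.2942)
  A cos θ + B sin θ = C:  0.1397·cos θ + -0.2942·sin θ = 0.0023
  √(A²+B²)=0.3257;  θ2 = -1.1274+1.5636 ≈ 0.4362
φ3=240.0° → target in arm frame (0.0153, -0.0092)
  A=0.1247, B=-0.2942, C=(l²−L²−A²−y'²−z²)/(2L)=0.0164
  √(A²+B²)=0.3195;  θ3 = -1.1700+1.5194 ≈ 0.3494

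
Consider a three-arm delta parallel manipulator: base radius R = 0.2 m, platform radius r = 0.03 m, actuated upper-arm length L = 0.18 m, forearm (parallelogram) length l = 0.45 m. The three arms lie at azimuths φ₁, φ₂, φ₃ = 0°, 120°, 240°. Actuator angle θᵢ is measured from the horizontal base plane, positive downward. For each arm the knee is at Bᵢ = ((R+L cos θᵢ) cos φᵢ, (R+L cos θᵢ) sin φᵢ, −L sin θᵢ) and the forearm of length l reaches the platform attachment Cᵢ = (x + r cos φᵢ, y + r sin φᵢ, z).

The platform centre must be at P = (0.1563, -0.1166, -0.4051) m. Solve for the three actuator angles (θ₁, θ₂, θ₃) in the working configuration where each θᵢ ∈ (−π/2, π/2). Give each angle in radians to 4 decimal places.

θ₁ = 0.0872, θ₂ = 1.3965, θ₃ = 0.6982

rotate P by −φ1: (0.1563, -0.1166, -0.4051)
  e−x'=0.0137;  (l²−L²−(e−x')²−y'²−z²)/2L = -0.0216
  √(A²+B²)=0.4053;  θ1 = -1.5370+1.6242 ≈ 0.0872
arm 2 (φ=120.0°): x'=-0.1791, y'=-0.0771
  A=0.3491, B=-0.4051, C=(l²−L²−A²−y'²−z²)/(2L)=-0.3384
  γ=atan2(-0.4051,0.3491)=-0.8595;  ψ=arccos(-0.6328)=2.2560;  θ2=γ+ψ≈1.3965
φ3=240.0° → target in arm frame (0.0228, 0.1937)
  A=0.1472, B=-0.4051, C=(l²−L²−A²−y'²−z²)/(2L)=-0.1477
  √(A²+B²)=0.4310;  θ3 = -1.2223+1.9206 ≈ 0.6982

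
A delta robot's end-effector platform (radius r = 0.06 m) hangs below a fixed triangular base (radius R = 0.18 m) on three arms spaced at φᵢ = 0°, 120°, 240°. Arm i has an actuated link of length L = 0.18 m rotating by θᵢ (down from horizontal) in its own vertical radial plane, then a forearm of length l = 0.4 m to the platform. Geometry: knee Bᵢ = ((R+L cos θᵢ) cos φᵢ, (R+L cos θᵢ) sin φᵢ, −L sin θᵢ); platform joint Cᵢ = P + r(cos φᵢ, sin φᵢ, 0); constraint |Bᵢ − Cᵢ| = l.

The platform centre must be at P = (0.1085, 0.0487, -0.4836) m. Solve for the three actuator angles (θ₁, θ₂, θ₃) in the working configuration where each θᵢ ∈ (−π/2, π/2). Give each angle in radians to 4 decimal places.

θ₁ = 0.6984, θ₂ = 1.1346, θ₃ = 1.3966

arm 1 (φ=0.0°): x'=0.1085, y'=0.0487
  e−x'=0.0115;  (l²−L²−(e−x')²−y'²−z²)/2L = -0.3021
  θ1 = atan2(B,A) + arccos(C/0.4837) = 0.6984
φ2=120.0° → target in arm frame (-0.0121, -0.1183)
  A=0.1321, B=-0.4836, C=(l²−L²−A²−y'²−z²)/(2L)=-0.3825
  √(A²+B²)=0.5013;  θ2 = -1.3042+2.4388 ≈ 1.1346
arm 3 (φ=240.0°): x'=-0.0964, y'=0.0696
  e−x'=0.2164;  (l²−L²−(e−x')²−y'²−z²)/2L = -0.4388
  γ=atan2(-0.4836,0.2164)=-1.1500;  ψ=arccos(-0.8281)=2.5466;  θ3=γ+ψ≈1.3966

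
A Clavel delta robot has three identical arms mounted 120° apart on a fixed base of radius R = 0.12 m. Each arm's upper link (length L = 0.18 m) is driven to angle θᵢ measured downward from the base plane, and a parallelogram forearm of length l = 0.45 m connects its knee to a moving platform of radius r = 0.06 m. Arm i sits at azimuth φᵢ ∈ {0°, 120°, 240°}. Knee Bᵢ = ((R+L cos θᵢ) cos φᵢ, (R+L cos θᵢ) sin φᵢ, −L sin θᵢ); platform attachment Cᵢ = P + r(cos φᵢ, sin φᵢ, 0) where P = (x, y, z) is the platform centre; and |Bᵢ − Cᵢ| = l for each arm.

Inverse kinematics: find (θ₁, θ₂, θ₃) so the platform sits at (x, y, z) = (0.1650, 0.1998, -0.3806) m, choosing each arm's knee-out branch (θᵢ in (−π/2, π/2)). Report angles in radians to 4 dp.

φ1=0.0° → target in arm frame (0.1650, 0.1998)
  e−x'=-0.1050;  (l²−L²−(e−x')²−y'²−z²)/2L = -0.0714
  θ1 = atan2(B,A) + arccos(C/0.3948) = -0.0874
φ2=120.0° → target in arm frame (0.0905, -0.2428)
  A cos θ + B sin θ = C:  -0.0305·cos θ + -0.3806·sin θ = -0.0962
  γ=atan2(-0.3806,-0.0305)=-1.6508;  ψ=arccos(-0.2520)=1.8255;  θ2=γ+ψ≈0.1747
φ3=240.0° → target in arm frame (-0.2555, 0.0430)
  e−x'=0.3155;  (l²−L²−(e−x')²−y'²−z²)/2L = -0.2116
  γ=atan2(-0.3806,0.3155)=-0.8786;  ψ=arccos(-0.4279)=2.0130;  θ3=γ+ψ≈1.1344

θ₁ = -0.0874, θ₂ = 0.1747, θ₃ = 1.1344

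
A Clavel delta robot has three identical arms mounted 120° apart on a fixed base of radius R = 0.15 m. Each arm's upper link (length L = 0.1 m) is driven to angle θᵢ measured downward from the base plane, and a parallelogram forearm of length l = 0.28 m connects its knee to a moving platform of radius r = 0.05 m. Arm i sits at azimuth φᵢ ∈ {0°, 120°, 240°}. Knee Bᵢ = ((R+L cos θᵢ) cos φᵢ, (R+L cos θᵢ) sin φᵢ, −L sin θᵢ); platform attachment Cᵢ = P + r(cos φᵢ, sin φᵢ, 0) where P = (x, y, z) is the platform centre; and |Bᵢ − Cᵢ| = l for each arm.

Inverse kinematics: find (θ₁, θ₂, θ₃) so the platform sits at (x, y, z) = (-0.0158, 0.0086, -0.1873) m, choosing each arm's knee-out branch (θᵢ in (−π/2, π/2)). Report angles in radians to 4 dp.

θ₁ = 0.0866, θ₂ = -0.2623, θ₃ = -0.0869

rotate P by −φ1: (-0.0158, 0.0086, -0.1873)
  A cos θ + B sin θ = C:  0.1158·cos θ + -0.1873·sin θ = 0.0992
  θ1 = atan2(B,A) + arccos(C/0.2202) = 0.0866
arm 2 (φ=120.0°): x'=0.0153, y'=0.0094
  e−x'=0.0847;  (l²−L²−(e−x')²−y'²−z²)/2L = 0.1303
  √(A²+B²)=0.2055;  θ2 = -1.1463+0.8840 ≈ -0.2623
φ3=240.0° → target in arm frame (0.0005, -0.0180)
  A=0.0995, B=-0.1873, C=(l²−L²−A²−y'²−z²)/(2L)=0.1154
  γ=atan2(-0.1873,0.0995)=-1.0823;  ψ=arccos(0.5442)=0.9954;  θ3=γ+ψ≈-0.0869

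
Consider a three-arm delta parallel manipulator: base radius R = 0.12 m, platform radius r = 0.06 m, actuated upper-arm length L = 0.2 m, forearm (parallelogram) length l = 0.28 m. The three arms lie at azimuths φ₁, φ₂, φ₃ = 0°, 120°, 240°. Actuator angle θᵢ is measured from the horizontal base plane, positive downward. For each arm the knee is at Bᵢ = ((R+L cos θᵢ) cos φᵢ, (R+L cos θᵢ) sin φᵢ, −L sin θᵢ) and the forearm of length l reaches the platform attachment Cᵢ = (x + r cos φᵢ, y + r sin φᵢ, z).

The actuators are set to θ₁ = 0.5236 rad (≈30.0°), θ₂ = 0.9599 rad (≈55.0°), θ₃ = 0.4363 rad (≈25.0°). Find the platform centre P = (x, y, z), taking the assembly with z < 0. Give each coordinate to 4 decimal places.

(0.0309, -0.0752, -0.2783)

arm 1 at φ=0.0°: e+L cos θ1 = 0.2332;  centre 1 = (0.2332, 0.0000, -0.1000)
φ2=120.0°: virtual centre (-0.0874, 0.1513, -0.1638), radius l
arm 3 at φ=240.0°: e+L cos θ3 = 0.2413;  centre 3 = (-0.1206, -0.2089, -0.0845)
|centre ₂|²−|centre ₁|² = -0.0070;  |centre ₃|²−|centre ₁|² = 0.0010
[-0.6411 0.3026 -0.1277]·P = -0.0070;  [-0.7077 -0.4179 0.0310]·P = 0.0010
Cramer: x(z) = 0.0055-0.0912z;  y(z) = -0.0116+0.2286z
quadratic in z: (1.0606)z²+(0.2362)z+(-0.0164)=0, √Δ=0.3541 → z ∈ {-0.2783, 0.0556}; z = -0.2783 (taking z<0)
x = 0.0309, y = -0.0752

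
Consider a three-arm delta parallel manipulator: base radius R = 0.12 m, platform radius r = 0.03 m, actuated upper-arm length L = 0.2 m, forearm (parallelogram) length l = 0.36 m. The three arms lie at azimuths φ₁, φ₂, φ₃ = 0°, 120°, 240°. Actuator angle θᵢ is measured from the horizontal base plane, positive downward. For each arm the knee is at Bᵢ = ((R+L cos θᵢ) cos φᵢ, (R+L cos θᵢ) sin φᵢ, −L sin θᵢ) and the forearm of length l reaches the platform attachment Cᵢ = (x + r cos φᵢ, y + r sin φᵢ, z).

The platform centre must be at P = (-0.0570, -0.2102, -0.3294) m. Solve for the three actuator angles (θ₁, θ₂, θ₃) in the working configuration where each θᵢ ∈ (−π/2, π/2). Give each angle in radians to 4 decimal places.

θ₁ = 1.0471, θ₂ = 1.3091, θ₃ = -0.0873

φ1=0.0° → target in arm frame (-0.0570, -0.2102)
  A=0.1470, B=-0.3294, C=(l²−L²−A²−y'²−z²)/(2L)=-0.2117
  θ1 = atan2(B,A) + arccos(C/0.3607) = 1.0471
rotate P by −φ2: (-0.1535, 0.1545, -0.3294)
  A=0.2435, B=-0.3294, C=(l²−L²−A²−y'²−z²)/(2L)=-0.2552
  θ2 = atan2(B,A) + arccos(C/0.4097) = 1.3091
φ3=240.0° → target in arm frame (0.2105, 0.0557)
  A=-0.1205, B=-0.3294, C=(l²−L²−A²−y'²−z²)/(2L)=-0.0914
  θ3 = atan2(B,A) + arccos(C/0.3508) = -0.0873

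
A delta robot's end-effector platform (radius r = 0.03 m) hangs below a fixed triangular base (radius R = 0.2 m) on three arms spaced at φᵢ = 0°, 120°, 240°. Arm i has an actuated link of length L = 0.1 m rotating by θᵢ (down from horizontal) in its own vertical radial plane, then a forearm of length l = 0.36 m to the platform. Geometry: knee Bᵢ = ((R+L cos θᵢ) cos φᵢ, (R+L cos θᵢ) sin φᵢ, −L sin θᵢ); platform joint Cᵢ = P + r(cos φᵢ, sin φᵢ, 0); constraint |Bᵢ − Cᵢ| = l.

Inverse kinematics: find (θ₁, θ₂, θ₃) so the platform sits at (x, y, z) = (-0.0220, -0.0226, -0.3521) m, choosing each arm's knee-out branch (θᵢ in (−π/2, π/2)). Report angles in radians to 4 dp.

θ₁ = 1.0467, θ₂ = 0.9597, θ₃ = 0.6977

rotate P by −φ1: (-0.0220, -0.0226, -0.3521)
  A=0.1920, B=-0.3521, C=(l²−L²−A²−y'²−z²)/(2L)=-0.2087
  θ1 = atan2(B,A) + arccos(C/0.4010) = 1.0467
φ2=120.0° → target in arm frame (-0.0086, 0.0304)
  A cos θ + B sin θ = C:  0.1786·cos θ + -0.3521·sin θ = -0.1859
  √(A²+B²)=0.3948;  θ2 = -1.1014+2.0611 ≈ 0.9597
arm 3 (φ=240.0°): x'=0.0306, y'=-0.0078
  A=0.1394, B=-0.3521, C=(l²−L²−A²−y'²−z²)/(2L)=-0.1194
  γ=atan2(-0.3521,0.1394)=-1.1938;  ψ=arccos(-0.3152)=1.8915;  θ3=γ+ψ≈0.6977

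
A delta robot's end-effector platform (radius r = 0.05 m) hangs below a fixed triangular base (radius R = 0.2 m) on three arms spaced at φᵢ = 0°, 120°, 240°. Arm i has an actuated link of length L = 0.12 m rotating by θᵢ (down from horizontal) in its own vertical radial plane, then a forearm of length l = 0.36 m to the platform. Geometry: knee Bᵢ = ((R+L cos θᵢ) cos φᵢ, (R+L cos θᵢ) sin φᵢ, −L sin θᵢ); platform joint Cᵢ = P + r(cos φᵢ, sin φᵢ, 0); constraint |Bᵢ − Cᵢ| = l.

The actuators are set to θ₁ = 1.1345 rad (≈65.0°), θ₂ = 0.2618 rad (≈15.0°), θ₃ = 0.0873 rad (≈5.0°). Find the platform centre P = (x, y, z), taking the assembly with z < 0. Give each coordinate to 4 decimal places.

arm 1 at φ=0.0°: e+L cos θ1 = 0.2007;  S1 = (0.2007, 0.0000, -0.1088)
φ2=120.0°: virtual centre (-0.1330, 0.2303, -0.0311), radius l
arm 3 at φ=240.0°: e+L cos θ3 = 0.2695;  S3 = (-0.1348, -0.2334, -0.0105)
|S₂|²−|S₁|² = 0.0196;  |S₃|²−|S₁|² = 0.0206
plane₁₂: -0.6673x+0.4606y+0.1554z = 0.0196
det = 0.6206;  x = -0.0300+0.2628z,  y = -0.0011+0.0434z
sphere 1 gives Az²+Bz+C=0 with A=1.0710, B=0.0961, C=-0.0645;  B²−4AC=0.2857;  roots -0.2944, 0.2046;  negative root z = -0.2944
x = -0.1074, y = -0.0138

(-0.1074, -0.0138, -0.2944)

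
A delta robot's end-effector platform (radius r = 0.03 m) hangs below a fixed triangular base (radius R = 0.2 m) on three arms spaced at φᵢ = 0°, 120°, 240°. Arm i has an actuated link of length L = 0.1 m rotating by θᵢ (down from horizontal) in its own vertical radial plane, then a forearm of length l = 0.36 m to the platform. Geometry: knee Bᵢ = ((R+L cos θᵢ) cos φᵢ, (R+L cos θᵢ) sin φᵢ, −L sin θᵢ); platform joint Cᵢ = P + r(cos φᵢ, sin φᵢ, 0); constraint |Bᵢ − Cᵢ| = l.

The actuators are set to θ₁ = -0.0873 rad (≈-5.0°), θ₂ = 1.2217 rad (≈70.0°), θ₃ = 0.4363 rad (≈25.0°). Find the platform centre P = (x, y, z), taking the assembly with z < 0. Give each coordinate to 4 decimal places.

arm 1 at φ=0.0°: (R−r)+L cos θ1 = 0.2696;  S1 = (0.2696, 0.0000, 0.0087)
φ2=120.0°: virtual centre (-0.1021, 0.1768, -0.0940), radius l
arm 3 at φ=240.0°: (R−r)+L cos θ3 = 0.2606;  S3 = (-0.1303, -0.2257, -0.0423)
|S₂|²−|S₁|² = -0.0222;  |S₃|²−|S₁|² = -0.0031
plane₁₂: -0.7434x+0.3537y+-0.2054z = -0.0222
Cramer: x(z) = 0.0180-0.2082z;  y(z) = -0.0251+0.1430z
sphere 1 gives Az²+Bz+C=0 with A=1.0638, B=0.0802, C=-0.0656;  B²−4AC=0.2855;  roots -0.2888, 0.2134;  negative root z = -0.2888
x = 0.0781, y = -0.0664

(0.0781, -0.0664, -0.2888)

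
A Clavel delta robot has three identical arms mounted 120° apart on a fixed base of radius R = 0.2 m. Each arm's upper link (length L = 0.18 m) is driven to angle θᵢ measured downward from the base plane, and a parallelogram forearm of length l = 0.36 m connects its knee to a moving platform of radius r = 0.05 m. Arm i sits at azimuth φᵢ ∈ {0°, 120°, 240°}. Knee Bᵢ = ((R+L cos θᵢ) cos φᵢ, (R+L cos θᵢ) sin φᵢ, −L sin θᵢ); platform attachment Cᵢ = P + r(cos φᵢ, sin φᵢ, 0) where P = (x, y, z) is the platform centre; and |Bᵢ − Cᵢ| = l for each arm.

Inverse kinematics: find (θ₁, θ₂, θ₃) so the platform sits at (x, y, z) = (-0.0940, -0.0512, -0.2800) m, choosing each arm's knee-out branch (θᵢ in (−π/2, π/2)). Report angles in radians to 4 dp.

θ₁ = 1.0471, θ₂ = 0.6108, θ₃ = 0.0873

rotate P by −φ1: (-0.0940, -0.0512, -0.2800)
  e−x'=0.2440;  (l²−L²−(e−x')²−y'²−z²)/2L = -0.1204
  γ=atan2(-0.2800,0.2440)=-0.8540;  ψ=arccos(-0.3243)=1.9010;  θ1=γ+ψ≈1.0471
φ2=120.0° → target in arm frame (0.0027, 0.1070)
  e−x'=0.1473;  (l²−L²−(e−x')²−y'²−z²)/2L = -0.0399
  θ2 = atan2(B,A) + arccos(C/0.3164) = 0.6108
rotate P by −φ3: (0.0913, -0.0558, -0.2800)
  A cos θ + B sin θ = C:  0.0587·cos θ + -0.2800·sin θ = 0.0340
  θ3 = atan2(B,A) + arccos(C/0.2861) = 0.0873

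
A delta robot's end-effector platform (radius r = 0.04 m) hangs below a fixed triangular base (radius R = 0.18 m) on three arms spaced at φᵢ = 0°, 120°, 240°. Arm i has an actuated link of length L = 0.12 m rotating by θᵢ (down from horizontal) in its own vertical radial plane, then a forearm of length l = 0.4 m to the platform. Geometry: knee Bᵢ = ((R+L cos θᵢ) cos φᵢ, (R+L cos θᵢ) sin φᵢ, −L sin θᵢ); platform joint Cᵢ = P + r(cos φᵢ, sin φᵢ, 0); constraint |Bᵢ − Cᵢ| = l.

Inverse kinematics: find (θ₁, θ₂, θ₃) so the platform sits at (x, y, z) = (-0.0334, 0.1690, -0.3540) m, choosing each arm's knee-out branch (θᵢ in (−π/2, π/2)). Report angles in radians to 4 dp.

θ₁ = 0.8728, θ₂ = -0.2620, θ₃ = 1.3088

rotate P by −φ1: (-0.0334, 0.1690, -0.3540)
  A cos θ + B sin θ = C:  0.1734·cos θ + -0.3540·sin θ = -0.1598
  γ=atan2(-0.3540,0.1734)=-1.1153;  ψ=arccos(-0.4053)=1.9881;  θ1=γ+ψ≈0.8728
rotate P by −φ2: (0.1631, -0.0556, -0.3540)
  A=-0.0231, B=-0.3540, C=(l²−L²−A²−y'²−z²)/(2L)=0.0694
  √(A²+B²)=0.3548;  θ2 = -1.6358+1.3738 ≈ -0.2620
φ3=240.0° → target in arm frame (-0.1297, -0.1134)
  A=0.2697, B=-0.3540, C=(l²−L²−A²−y'²−z²)/(2L)=-0.2721
  √(A²+B²)=0.4450;  θ3 = -0.9198+2.2286 ≈ 1.3088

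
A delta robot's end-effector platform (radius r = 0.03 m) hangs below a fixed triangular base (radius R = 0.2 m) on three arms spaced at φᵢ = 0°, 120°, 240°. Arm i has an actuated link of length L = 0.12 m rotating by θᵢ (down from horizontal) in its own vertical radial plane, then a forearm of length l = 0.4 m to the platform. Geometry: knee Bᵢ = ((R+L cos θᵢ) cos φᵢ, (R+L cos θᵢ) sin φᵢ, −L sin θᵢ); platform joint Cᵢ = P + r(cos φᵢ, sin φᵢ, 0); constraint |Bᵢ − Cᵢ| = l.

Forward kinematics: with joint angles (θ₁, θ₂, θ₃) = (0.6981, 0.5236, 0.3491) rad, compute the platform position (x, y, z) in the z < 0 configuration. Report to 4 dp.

φ1=0.0°: virtual centre (0.2619, 0.0000, -0.0771), radius l
O2 = (0.2739·cos120.0°, 0.2739·sin120.0°, -0.0600) = (-0.1370, 0.2372, -0.0600)
φ3=240.0°: virtual centre (-0.1414, -0.2449, -0.0410), radius l
|O₂|²−|O₁|² = 0.0041;  |O₃|²−|O₁|² = 0.0071
[-0.7978 0.4744 0.0343]·P = 0.0041;  [-0.8066 -0.4898 0.0722]·P = 0.0071
Cramer: x(z) = -0.0069+0.0660z;  y(z) = -0.0031+0.0387z
sphere 1 gives Az²+Bz+C=0 with A=1.0059, B=0.1186, C=-0.0818;  B²−4AC=0.3430;  roots -0.3501, 0.2322;  negative root z = -0.3501
x = -0.0300, y = -0.0166

(-0.0300, -0.0166, -0.3501)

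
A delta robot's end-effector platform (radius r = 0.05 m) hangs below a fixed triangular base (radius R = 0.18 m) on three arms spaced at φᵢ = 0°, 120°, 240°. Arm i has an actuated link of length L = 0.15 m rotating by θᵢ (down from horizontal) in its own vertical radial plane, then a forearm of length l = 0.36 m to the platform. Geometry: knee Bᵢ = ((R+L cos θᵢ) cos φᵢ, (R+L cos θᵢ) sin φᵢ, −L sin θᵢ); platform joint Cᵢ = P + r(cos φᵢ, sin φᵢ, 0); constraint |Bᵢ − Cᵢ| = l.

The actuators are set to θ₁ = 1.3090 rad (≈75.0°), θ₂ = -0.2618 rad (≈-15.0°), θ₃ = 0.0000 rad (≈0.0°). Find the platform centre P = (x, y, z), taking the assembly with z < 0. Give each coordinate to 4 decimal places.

(-0.1766, 0.0193, -0.2444)

S1 = (0.1688·cos0.0°, 0.1688·sin0.0°, -0.1449) = (0.1688, 0.0000, -0.1449)
φ2=120.0°: virtual centre (-0.1374, 0.2381, 0.0388), radius l
S3 = (0.2800·cos240.0°, 0.2800·sin240.0°, 0.0000) = (-0.1400, -0.2425, 0.0000)
|S₂|²−|S₁|² = 0.0276;  |S₃|²−|S₁|² = 0.0289
[-0.6125 0.4761 0.3674]·P = 0.0276;  [-0.6176 -0.4850 0.2898]·P = 0.0289
Cramer: x(z) = -0.0459+0.5348z;  y(z) = -0.0011-0.0836z
into |P−S₁|² = l²: 1.2930z² + 0.0603z + -0.0625 = 0;  Δ = 0.3269;  z = -0.2444 or 0.1978 → z<0 root = -0.2444
x = -0.1766, y = 0.0193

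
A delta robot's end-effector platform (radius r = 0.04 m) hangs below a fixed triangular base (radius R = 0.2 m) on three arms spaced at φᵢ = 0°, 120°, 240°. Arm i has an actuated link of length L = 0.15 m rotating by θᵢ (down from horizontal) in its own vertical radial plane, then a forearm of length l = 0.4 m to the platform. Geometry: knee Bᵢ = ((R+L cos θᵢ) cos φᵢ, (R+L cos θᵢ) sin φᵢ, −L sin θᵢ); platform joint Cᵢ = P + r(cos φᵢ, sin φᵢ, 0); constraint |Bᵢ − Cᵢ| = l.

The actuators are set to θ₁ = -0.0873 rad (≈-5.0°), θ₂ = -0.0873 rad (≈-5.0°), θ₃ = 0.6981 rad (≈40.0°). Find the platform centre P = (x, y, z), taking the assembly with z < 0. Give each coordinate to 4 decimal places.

S1 = (0.3094·cos0.0°, 0.3094·sin0.0°, 0.0131) = (0.3094, 0.0000, 0.0131)
φ2=120.0°: virtual centre (-0.1547, 0.2680, 0.0131), radius l
S3 = (0.2749·cos240.0°, 0.2749·sin240.0°, -0.0964) = (-0.1375, -0.2381, -0.0964)
eliminate P² terms by subtracting sphere 1 from 2 and 3
[-0.9283 0.5359 0.0000]·P = 0.0000;  [-0.8938 -0.4762 -0.2190]·P = -0.0110
Cramer: x(z) = 0.0064-0.1274z;  y(z) = 0.0111-0.2207z
quadratic in z: (1.0650)z²+(0.0462)z+(-0.0679)=0, √Δ=0.5398 → z ∈ {-0.2751, 0.2318}; z = -0.2751 (taking z<0)
x = 0.0415, y = 0.0718

(0.0415, 0.0718, -0.2751)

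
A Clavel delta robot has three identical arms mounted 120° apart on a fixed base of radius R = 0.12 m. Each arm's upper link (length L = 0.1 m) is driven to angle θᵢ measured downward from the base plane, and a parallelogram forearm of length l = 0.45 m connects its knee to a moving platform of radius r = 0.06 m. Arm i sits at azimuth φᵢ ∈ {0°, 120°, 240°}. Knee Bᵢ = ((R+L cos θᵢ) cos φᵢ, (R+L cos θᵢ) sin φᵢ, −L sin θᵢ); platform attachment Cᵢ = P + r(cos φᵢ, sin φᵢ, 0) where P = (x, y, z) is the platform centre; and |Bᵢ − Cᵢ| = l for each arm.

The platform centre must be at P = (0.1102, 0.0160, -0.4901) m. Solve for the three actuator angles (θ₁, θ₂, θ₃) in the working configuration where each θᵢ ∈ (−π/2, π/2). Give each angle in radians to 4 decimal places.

θ₁ = 0.4357, θ₂ = 0.9595, θ₃ = 1.0469

rotate P by −φ1: (0.1102, 0.0160, -0.4901)
  A=-0.0502, B=-0.4901, C=(l²−L²−A²−y'²−z²)/(2L)=-0.2524
  γ=atan2(-0.4901,-0.0502)=-1.6729;  ψ=arccos(-0.5123)=2.1086;  θ1=γ+ψ≈0.4357
arm 2 (φ=120.0°): x'=-0.0412, y'=-0.1034
  A=0.1012, B=-0.4901, C=(l²−L²−A²−y'²−z²)/(2L)=-0.3432
  θ2 = atan2(B,A) + arccos(C/0.5004) = 0.9595
rotate P by −φ3: (-0.0690, 0.0874, -0.4901)
  A=0.1290, B=-0.4901, C=(l²−L²−A²−y'²−z²)/(2L)=-0.3599
  γ=atan2(-0.4901,0.1290)=-1.3135;  ψ=arccos(-0.7101)=2.3604;  θ3=γ+ψ≈1.0469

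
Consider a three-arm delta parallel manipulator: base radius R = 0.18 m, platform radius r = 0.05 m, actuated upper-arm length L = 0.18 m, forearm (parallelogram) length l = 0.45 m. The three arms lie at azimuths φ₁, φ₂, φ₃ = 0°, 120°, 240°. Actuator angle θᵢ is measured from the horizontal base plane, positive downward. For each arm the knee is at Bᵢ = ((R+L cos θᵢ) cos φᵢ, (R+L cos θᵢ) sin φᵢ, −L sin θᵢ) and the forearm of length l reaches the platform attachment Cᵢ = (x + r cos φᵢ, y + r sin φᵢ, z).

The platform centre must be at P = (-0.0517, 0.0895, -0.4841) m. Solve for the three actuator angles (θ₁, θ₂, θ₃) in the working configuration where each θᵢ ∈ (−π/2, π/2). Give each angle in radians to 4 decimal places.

θ₁ = 0.9602, θ₂ = 0.4363, θ₃ = 0.9601

φ1=0.0° → target in arm frame (-0.0517, 0.0895)
  A=0.1817, B=-0.4841, C=(l²−L²−A²−y'²−z²)/(2L)=-0.2924
  θ1 = atan2(B,A) + arccos(C/0.5171) = 0.9602
rotate P by −φ2: (0.1034, 0.0000, -0.4841)
  A=0.0266, B=-0.4841, C=(l²−L²−A²−y'²−z²)/(2L)=-0.1805
  √(A²+B²)=0.4848;  θ2 = -1.5158+1.9522 ≈ 0.4363
arm 3 (φ=240.0°): x'=-0.0517, y'=-0.0895
  e−x'=0.1817;  (l²−L²−(e−x')²−y'²−z²)/2L = -0.2924
  θ3 = atan2(B,A) + arccos(C/0.5171) = 0.9601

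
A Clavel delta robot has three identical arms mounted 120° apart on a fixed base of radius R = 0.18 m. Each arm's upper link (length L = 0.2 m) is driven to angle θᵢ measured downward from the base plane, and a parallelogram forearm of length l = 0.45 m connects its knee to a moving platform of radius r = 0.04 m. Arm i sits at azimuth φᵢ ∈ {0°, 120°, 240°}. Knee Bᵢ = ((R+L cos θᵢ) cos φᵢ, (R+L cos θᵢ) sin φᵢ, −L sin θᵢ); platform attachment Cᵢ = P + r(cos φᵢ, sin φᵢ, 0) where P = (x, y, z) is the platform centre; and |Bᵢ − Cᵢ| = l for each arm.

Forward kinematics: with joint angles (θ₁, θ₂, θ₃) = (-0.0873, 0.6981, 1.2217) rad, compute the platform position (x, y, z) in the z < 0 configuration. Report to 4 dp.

arm 1 at φ=0.0°: e+L cos θ1 = 0.3392;  centre 1 = (0.3392, 0.0000, 0.0174)
arm 2 at φ=120.0°: e+L cos θ2 = 0.2932;  centre 2 = (-0.1466, 0.2539, -0.1286)
centre 3 = (0.2084·cos240.0°, 0.2084·sin240.0°, -0.1879) = (-0.1042, -0.1805, -0.1879)
|centre ₂|²−|centre ₁|² = -0.0129;  |centre ₃|²−|centre ₁|² = -0.0366
[-0.9717 0.5079 -0.2920]·P = -0.0129;  [-0.8869 -0.3610 -0.4107]·P = -0.0366
det = 0.8012;  x = 0.0290+-0.3919z,  y = 0.0302+-0.1750z
sphere 1 gives Az²+Bz+C=0 with A=1.1842, B=0.1977, C=-0.1051;  B²−4AC=0.5367;  roots -0.3928, 0.2258;  negative root z = -0.3928
x = 0.1830, y = 0.0989

(0.1830, 0.0989, -0.3928)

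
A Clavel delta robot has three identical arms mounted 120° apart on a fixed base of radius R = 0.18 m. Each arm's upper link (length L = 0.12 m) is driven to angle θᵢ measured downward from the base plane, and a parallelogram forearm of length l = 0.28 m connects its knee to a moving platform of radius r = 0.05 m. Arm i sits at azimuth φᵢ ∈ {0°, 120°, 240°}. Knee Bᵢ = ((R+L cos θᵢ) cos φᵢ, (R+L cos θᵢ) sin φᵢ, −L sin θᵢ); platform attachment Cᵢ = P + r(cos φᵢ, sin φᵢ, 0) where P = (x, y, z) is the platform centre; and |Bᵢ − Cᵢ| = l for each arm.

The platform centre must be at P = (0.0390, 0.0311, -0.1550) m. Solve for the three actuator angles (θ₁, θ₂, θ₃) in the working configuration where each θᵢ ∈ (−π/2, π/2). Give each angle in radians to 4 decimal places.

φ1=0.0° → target in arm frame (0.0390, 0.0311)
  A=0.0910, B=-0.1550, C=(l²−L²−A²−y'²−z²)/(2L)=0.1280
  θ1 = atan2(B,A) + arccos(C/0.1797) = -0.2619
arm 2 (φ=120.0°): x'=0.0074, y'=-0.0493
  A=0.1226, B=-0.1550, C=(l²−L²−A²−y'²−z²)/(2L)=0.0938
  γ=atan2(-0.1550,0.1226)=-0.9017;  ψ=arccos(0.4748)=1.0760;  θ2=γ+ψ≈0.1743
arm 3 (φ=240.0°): x'=-0.0464, y'=0.0182
  e−x'=0.1764;  (l²−L²−(e−x')²−y'²−z²)/2L = 0.0355
  γ=atan2(-0.1550,0.1764)=-0.7208;  ψ=arccos(0.1511)=1.4192;  θ3=γ+ψ≈0.6983

θ₁ = -0.2619, θ₂ = 0.1743, θ₃ = 0.6983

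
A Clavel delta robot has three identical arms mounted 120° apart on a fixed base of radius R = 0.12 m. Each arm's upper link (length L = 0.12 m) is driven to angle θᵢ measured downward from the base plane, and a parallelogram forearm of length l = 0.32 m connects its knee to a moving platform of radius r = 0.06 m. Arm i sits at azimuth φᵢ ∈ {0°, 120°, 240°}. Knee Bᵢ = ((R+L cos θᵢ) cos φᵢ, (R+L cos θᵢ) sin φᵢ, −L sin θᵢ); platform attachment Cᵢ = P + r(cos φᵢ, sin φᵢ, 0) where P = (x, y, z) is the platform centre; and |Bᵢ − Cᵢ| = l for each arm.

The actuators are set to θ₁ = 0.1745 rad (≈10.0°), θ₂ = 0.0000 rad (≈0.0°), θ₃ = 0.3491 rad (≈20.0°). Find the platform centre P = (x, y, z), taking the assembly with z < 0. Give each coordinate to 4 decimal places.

centre 1 = (0.1782·cos0.0°, 0.1782·sin0.0°, -0.0208) = (0.1782, 0.0000, -0.0208)
centre 2 = (0.1800·cos120.0°, 0.1800·sin120.0°, 0.0000) = (-0.0900, 0.1559, 0.0000)
arm 3 at φ=240.0°: ρ3 = 0.1728;  centre 3 = (-0.0864, -0.1496, -0.0410)
|centre ₂|²−|centre ₁|² = 0.0002;  |centre ₃|²−|centre ₁|² = -0.0006
[-0.5364 0.3118 0.0417]·P = 0.0002;  [-0.5291 -0.2992 -0.0404]·P = -0.0006
Cramer: x(z) = 0.0004-0.0004z;  y(z) = 0.0014-0.1344z
sphere 1 gives Az²+Bz+C=0 with A=1.0181, B=0.0414, C=-0.0704;  B²−4AC=0.2883;  roots -0.2840, 0.2433;  negative root z = -0.2840
x = 0.0005, y = 0.0396

(0.0005, 0.0396, -0.2840)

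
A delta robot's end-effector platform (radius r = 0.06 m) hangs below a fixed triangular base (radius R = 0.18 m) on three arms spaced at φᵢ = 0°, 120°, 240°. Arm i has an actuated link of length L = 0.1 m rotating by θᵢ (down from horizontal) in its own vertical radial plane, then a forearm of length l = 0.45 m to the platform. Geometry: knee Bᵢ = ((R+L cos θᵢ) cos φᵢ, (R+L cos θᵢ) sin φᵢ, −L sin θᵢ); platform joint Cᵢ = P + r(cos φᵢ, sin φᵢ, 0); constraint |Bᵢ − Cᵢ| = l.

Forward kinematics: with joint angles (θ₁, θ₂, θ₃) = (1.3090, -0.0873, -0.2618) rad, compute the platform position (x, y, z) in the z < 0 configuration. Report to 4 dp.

(-0.2036, -0.0171, -0.3795)

centre 1 = (0.1459·cos0.0°, 0.1459·sin0.0°, -0.0966) = (0.1459, 0.0000, -0.0966)
arm 2 at φ=120.0°: ρ2 = 0.2196;  centre 2 = (-0.1098, 0.1902, 0.0087)
arm 3 at φ=240.0°: ρ3 = 0.2166;  centre 3 = (-0.1083, -0.1876, 0.0259)
eliminate P² terms by subtracting sphere 1 from 2 and 3
plane₁₂: -0.5114x+0.3804y+0.2106z = 0.0177
Cramer: x(z) = -0.0340+0.4470z;  y(z) = 0.0008+0.0472z
into |P−centre ₁|² = l²: 1.2020z² + 0.0325z + -0.1608 = 0;  Δ = 0.7743;  z = -0.3795 or 0.3525 → z<0 root = -0.3795
x = -0.2036, y = -0.0171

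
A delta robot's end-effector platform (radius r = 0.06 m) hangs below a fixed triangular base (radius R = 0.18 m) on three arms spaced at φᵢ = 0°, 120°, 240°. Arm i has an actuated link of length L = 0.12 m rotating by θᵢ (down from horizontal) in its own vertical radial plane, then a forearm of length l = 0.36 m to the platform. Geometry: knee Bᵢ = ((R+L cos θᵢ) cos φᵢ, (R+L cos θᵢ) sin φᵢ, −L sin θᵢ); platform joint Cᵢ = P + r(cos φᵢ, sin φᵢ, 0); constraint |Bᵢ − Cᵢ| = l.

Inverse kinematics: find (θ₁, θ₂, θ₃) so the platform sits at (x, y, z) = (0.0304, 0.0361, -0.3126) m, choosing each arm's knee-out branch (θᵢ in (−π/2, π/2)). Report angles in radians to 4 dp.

θ₁ = 0.1745, θ₂ = 0.2614, θ₃ = 0.6108

arm 1 (φ=0.0°): x'=0.0304, y'=0.0361
  A cos θ + B sin θ = C:  0.0896·cos θ + -0.3126·sin θ = 0.0340
  γ=atan2(-0.3126,0.0896)=-1.2917;  ψ=arccos(0.1044)=1.4662;  θ1=γ+ψ≈0.1745
rotate P by −φ2: (0.0161, -0.0444, -0.3126)
  e−x'=0.1039;  (l²−L²−(e−x')²−y'²−z²)/2L = 0.0196
  √(A²+B²)=0.3294;  θ2 = -1.2498+1.5112 ≈ 0.2614
φ3=240.0° → target in arm frame (-0.0465, 0.0083)
  A cos θ + B sin θ = C:  0.1665·cos θ + -0.3126·sin θ = -0.0429
  θ3 = atan2(B,A) + arccos(C/0.3542) = 0.6108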